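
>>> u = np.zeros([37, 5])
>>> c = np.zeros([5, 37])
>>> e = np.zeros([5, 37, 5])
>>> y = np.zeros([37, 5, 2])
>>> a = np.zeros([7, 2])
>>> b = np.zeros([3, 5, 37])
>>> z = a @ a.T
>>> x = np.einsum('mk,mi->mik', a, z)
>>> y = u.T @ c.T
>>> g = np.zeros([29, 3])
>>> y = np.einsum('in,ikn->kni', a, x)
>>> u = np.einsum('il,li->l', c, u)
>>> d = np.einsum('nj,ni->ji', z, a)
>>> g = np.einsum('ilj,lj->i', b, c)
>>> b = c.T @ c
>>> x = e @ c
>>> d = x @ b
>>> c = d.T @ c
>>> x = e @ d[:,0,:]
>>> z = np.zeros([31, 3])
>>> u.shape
(37,)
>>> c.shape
(37, 37, 37)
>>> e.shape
(5, 37, 5)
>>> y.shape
(7, 2, 7)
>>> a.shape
(7, 2)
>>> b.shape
(37, 37)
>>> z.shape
(31, 3)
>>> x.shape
(5, 37, 37)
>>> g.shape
(3,)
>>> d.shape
(5, 37, 37)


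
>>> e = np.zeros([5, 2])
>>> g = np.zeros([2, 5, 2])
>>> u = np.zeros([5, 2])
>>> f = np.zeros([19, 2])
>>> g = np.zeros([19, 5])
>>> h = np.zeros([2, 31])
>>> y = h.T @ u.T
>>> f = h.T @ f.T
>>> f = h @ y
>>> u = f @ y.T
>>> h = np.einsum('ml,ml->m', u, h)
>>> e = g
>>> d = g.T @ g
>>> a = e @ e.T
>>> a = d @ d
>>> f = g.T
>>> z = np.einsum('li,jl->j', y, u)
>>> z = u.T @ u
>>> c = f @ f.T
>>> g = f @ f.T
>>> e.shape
(19, 5)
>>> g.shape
(5, 5)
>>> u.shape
(2, 31)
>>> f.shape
(5, 19)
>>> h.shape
(2,)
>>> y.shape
(31, 5)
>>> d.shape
(5, 5)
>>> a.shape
(5, 5)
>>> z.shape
(31, 31)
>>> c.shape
(5, 5)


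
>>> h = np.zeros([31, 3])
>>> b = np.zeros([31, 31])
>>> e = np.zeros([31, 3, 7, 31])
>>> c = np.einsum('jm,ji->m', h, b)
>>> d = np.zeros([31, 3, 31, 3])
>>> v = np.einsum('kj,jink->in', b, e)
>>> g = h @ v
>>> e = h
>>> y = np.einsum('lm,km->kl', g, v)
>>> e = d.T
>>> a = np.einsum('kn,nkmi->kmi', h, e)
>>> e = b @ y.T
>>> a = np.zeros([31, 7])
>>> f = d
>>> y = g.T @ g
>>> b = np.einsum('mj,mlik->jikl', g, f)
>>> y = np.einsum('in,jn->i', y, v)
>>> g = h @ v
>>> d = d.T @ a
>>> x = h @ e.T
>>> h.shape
(31, 3)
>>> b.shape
(7, 31, 3, 3)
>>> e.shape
(31, 3)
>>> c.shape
(3,)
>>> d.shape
(3, 31, 3, 7)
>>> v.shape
(3, 7)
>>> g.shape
(31, 7)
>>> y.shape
(7,)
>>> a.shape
(31, 7)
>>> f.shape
(31, 3, 31, 3)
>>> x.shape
(31, 31)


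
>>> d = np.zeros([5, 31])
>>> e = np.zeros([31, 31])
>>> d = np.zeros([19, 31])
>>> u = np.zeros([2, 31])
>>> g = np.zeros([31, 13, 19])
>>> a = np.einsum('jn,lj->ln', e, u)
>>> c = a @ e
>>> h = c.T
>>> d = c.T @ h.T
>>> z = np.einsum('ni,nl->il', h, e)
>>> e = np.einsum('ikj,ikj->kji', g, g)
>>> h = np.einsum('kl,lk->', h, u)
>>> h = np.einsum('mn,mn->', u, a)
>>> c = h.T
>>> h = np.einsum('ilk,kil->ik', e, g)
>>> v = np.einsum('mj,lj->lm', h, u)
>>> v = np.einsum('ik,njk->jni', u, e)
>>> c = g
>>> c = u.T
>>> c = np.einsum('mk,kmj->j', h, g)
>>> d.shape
(31, 31)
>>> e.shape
(13, 19, 31)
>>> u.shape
(2, 31)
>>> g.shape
(31, 13, 19)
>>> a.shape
(2, 31)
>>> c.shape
(19,)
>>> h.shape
(13, 31)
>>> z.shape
(2, 31)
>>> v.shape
(19, 13, 2)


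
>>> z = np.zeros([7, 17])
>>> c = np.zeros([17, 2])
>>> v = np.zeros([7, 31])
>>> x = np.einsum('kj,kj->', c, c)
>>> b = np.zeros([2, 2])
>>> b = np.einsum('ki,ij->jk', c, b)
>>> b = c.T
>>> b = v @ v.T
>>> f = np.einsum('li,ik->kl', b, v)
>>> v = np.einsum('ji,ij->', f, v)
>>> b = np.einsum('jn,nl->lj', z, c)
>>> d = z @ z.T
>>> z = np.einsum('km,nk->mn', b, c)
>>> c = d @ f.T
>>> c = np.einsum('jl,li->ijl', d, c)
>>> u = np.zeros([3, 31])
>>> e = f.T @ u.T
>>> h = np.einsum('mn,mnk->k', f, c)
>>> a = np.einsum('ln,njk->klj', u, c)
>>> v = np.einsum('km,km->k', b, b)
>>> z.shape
(7, 17)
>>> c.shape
(31, 7, 7)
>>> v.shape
(2,)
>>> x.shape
()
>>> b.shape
(2, 7)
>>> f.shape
(31, 7)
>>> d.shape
(7, 7)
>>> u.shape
(3, 31)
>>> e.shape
(7, 3)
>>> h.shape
(7,)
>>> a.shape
(7, 3, 7)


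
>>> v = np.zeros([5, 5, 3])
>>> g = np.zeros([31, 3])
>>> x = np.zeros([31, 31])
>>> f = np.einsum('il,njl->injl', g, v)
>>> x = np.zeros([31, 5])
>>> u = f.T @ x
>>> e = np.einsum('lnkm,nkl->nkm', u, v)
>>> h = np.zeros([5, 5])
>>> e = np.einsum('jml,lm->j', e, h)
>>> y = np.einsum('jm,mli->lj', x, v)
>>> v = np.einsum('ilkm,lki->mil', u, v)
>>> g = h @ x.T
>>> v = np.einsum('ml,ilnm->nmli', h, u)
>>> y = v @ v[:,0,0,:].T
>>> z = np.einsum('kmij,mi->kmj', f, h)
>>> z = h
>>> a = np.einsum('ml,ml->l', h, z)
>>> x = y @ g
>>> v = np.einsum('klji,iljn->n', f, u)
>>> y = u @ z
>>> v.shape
(5,)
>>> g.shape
(5, 31)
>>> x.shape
(5, 5, 5, 31)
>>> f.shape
(31, 5, 5, 3)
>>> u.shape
(3, 5, 5, 5)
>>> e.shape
(5,)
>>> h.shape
(5, 5)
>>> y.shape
(3, 5, 5, 5)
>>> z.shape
(5, 5)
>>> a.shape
(5,)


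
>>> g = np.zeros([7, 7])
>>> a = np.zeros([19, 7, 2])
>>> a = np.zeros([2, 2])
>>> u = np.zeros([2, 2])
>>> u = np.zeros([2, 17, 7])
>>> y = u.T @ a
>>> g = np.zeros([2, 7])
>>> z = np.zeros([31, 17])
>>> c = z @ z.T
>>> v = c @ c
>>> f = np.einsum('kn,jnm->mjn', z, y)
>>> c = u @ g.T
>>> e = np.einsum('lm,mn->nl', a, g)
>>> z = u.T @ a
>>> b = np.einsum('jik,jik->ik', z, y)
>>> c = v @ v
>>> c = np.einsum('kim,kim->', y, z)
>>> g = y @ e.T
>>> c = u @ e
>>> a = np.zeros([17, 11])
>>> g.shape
(7, 17, 7)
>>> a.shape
(17, 11)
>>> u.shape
(2, 17, 7)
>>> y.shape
(7, 17, 2)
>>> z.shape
(7, 17, 2)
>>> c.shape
(2, 17, 2)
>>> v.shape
(31, 31)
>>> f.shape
(2, 7, 17)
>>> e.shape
(7, 2)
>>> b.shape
(17, 2)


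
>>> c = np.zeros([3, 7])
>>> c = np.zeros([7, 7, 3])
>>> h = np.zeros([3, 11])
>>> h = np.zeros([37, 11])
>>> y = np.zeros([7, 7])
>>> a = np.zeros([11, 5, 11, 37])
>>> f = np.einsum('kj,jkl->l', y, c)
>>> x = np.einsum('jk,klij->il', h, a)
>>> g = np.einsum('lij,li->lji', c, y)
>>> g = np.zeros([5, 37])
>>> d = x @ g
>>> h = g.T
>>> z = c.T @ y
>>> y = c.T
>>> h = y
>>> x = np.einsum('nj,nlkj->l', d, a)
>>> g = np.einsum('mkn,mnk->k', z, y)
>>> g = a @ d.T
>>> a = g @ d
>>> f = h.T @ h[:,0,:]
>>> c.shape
(7, 7, 3)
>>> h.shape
(3, 7, 7)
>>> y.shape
(3, 7, 7)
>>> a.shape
(11, 5, 11, 37)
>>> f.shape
(7, 7, 7)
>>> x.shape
(5,)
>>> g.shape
(11, 5, 11, 11)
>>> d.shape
(11, 37)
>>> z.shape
(3, 7, 7)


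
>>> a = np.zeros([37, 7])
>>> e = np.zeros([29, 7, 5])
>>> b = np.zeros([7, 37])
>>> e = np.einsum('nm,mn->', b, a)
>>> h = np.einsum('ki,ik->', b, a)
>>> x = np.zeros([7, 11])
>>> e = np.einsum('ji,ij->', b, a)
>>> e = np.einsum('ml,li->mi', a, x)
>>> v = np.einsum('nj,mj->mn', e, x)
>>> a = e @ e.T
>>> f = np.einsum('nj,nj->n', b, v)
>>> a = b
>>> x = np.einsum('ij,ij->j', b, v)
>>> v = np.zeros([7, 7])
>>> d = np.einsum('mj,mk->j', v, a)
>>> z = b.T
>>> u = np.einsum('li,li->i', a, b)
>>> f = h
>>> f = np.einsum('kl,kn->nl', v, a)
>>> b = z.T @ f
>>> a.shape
(7, 37)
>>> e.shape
(37, 11)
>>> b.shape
(7, 7)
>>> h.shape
()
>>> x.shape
(37,)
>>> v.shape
(7, 7)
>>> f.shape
(37, 7)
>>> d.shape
(7,)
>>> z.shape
(37, 7)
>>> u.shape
(37,)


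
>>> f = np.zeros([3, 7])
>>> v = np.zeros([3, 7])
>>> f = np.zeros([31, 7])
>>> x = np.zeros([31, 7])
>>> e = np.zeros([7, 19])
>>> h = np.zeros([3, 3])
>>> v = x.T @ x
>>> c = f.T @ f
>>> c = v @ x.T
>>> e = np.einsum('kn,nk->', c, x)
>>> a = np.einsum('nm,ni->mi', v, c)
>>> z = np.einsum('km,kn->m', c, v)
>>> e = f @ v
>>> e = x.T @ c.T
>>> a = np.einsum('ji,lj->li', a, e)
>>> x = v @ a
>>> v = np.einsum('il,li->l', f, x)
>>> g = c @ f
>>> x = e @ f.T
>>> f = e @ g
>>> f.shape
(7, 7)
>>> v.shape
(7,)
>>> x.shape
(7, 31)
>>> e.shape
(7, 7)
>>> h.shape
(3, 3)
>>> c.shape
(7, 31)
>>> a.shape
(7, 31)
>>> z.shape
(31,)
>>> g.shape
(7, 7)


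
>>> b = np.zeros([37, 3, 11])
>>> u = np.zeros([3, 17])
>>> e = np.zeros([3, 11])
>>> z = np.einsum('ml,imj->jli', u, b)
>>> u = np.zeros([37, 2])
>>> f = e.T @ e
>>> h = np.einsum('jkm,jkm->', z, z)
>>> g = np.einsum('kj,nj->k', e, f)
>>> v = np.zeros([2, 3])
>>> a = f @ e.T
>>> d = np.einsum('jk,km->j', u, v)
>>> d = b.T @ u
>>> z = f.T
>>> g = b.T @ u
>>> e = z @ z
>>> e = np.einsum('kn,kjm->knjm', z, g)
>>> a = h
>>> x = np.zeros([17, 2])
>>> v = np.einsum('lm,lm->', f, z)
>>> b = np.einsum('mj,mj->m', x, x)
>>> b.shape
(17,)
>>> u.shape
(37, 2)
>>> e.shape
(11, 11, 3, 2)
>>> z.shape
(11, 11)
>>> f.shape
(11, 11)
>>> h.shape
()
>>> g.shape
(11, 3, 2)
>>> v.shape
()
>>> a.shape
()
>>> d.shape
(11, 3, 2)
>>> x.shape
(17, 2)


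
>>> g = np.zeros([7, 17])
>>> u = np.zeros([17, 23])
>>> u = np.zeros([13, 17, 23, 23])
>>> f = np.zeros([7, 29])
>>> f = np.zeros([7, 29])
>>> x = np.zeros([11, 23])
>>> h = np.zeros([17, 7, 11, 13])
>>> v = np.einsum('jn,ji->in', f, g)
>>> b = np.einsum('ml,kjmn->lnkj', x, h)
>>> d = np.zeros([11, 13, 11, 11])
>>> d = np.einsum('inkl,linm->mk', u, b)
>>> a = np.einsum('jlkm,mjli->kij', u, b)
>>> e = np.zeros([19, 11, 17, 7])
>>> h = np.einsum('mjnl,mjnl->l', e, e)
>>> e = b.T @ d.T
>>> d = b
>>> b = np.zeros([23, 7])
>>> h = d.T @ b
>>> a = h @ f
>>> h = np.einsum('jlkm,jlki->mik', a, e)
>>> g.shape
(7, 17)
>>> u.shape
(13, 17, 23, 23)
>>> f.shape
(7, 29)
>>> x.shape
(11, 23)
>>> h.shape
(29, 7, 13)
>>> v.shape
(17, 29)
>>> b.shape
(23, 7)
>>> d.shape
(23, 13, 17, 7)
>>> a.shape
(7, 17, 13, 29)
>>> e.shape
(7, 17, 13, 7)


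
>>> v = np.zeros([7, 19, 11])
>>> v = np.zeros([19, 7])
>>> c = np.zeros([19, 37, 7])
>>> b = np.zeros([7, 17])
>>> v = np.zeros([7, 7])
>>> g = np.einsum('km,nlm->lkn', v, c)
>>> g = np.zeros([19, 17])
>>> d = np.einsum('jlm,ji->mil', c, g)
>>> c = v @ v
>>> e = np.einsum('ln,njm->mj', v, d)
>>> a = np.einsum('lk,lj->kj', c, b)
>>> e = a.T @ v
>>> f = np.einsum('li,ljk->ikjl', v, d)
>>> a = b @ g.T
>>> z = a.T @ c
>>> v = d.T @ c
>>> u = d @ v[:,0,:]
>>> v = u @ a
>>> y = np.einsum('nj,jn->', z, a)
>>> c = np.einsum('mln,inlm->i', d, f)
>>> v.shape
(7, 17, 19)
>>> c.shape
(7,)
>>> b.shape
(7, 17)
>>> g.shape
(19, 17)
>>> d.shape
(7, 17, 37)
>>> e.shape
(17, 7)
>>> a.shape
(7, 19)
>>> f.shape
(7, 37, 17, 7)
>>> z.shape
(19, 7)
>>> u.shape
(7, 17, 7)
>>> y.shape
()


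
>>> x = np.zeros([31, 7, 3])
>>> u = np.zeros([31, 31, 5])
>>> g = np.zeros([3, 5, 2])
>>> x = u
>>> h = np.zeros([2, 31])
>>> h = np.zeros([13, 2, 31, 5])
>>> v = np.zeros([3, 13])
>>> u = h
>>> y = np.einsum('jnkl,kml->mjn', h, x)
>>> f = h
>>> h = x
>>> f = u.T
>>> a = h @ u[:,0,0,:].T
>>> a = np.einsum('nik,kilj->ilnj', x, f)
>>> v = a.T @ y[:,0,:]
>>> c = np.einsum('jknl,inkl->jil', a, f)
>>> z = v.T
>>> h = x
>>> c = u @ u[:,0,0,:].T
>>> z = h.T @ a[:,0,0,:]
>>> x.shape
(31, 31, 5)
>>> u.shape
(13, 2, 31, 5)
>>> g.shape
(3, 5, 2)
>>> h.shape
(31, 31, 5)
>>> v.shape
(13, 31, 2, 2)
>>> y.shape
(31, 13, 2)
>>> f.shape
(5, 31, 2, 13)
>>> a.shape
(31, 2, 31, 13)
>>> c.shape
(13, 2, 31, 13)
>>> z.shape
(5, 31, 13)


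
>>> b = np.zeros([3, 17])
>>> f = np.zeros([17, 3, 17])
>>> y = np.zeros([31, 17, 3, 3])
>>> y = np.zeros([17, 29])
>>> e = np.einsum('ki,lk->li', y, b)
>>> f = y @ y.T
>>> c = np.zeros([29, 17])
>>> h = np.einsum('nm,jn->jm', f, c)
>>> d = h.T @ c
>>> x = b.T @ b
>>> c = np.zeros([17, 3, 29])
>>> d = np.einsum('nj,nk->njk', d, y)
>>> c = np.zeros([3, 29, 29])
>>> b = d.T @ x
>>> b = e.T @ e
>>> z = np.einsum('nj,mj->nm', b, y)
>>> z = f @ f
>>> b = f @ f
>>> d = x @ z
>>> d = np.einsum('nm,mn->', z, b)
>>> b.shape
(17, 17)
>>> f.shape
(17, 17)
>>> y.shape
(17, 29)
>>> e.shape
(3, 29)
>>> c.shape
(3, 29, 29)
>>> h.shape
(29, 17)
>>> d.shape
()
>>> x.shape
(17, 17)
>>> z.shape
(17, 17)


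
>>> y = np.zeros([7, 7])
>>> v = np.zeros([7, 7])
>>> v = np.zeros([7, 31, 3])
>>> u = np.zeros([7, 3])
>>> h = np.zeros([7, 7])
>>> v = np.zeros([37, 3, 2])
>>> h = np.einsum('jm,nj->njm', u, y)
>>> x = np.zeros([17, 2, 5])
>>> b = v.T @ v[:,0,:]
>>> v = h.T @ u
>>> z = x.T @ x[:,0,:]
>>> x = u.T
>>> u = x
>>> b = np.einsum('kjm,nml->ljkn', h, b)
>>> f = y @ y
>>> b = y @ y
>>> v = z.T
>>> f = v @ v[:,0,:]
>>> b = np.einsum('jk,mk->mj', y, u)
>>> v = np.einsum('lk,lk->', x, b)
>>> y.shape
(7, 7)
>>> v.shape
()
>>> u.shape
(3, 7)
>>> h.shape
(7, 7, 3)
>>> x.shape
(3, 7)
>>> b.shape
(3, 7)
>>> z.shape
(5, 2, 5)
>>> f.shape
(5, 2, 5)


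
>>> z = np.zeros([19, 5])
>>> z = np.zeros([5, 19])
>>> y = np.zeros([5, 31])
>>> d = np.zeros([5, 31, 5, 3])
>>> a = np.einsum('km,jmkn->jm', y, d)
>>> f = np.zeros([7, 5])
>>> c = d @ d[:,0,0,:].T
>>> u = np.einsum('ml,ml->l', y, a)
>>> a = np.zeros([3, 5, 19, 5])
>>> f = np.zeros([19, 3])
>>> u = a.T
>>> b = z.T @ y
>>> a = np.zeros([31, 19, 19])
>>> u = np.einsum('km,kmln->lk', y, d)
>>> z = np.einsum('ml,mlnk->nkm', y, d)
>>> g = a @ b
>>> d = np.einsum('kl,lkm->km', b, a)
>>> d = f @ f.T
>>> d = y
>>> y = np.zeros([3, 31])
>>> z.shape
(5, 3, 5)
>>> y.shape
(3, 31)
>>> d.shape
(5, 31)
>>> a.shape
(31, 19, 19)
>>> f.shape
(19, 3)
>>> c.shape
(5, 31, 5, 5)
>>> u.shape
(5, 5)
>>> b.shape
(19, 31)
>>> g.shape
(31, 19, 31)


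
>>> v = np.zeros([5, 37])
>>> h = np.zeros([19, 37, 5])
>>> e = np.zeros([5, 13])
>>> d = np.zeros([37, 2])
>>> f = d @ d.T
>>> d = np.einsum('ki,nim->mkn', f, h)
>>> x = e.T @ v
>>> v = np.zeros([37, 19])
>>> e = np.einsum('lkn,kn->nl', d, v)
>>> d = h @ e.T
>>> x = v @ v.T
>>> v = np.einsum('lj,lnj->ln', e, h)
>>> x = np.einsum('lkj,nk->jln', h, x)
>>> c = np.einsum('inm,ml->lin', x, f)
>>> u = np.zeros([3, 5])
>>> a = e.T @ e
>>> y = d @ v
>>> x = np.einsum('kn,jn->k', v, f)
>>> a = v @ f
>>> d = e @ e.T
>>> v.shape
(19, 37)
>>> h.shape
(19, 37, 5)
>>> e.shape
(19, 5)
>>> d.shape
(19, 19)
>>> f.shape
(37, 37)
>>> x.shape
(19,)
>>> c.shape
(37, 5, 19)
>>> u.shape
(3, 5)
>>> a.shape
(19, 37)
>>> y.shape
(19, 37, 37)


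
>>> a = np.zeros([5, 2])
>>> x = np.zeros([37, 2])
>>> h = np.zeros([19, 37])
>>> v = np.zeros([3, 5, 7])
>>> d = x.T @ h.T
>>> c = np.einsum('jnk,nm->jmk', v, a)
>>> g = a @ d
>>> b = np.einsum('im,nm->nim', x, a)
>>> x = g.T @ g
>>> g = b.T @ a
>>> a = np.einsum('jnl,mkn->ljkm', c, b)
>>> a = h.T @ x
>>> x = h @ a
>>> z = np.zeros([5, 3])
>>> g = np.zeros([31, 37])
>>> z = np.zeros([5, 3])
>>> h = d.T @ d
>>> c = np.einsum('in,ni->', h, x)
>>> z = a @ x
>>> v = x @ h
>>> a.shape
(37, 19)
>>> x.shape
(19, 19)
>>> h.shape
(19, 19)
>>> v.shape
(19, 19)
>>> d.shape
(2, 19)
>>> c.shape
()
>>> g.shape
(31, 37)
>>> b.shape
(5, 37, 2)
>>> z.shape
(37, 19)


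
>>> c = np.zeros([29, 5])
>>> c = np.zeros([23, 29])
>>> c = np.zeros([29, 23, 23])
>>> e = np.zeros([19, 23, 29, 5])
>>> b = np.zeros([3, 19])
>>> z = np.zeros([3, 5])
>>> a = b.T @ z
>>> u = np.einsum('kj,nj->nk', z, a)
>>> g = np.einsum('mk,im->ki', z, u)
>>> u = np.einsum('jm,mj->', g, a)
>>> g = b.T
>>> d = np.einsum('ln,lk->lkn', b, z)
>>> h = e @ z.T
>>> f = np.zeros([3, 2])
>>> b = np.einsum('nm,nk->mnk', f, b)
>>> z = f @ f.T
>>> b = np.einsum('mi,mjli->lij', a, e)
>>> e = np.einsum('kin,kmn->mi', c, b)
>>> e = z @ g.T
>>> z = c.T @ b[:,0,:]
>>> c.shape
(29, 23, 23)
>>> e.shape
(3, 19)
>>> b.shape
(29, 5, 23)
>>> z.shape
(23, 23, 23)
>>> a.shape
(19, 5)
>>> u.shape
()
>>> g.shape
(19, 3)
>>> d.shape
(3, 5, 19)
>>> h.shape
(19, 23, 29, 3)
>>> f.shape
(3, 2)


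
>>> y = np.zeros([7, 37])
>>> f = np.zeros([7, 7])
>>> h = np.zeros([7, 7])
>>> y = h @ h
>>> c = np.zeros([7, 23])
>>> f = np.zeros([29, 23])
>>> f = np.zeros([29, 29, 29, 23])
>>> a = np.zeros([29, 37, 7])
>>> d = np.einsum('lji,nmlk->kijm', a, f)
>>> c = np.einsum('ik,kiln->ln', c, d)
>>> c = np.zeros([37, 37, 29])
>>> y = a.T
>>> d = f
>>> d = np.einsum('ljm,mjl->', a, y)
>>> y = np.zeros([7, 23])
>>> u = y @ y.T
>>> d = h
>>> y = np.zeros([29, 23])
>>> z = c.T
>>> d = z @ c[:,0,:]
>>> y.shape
(29, 23)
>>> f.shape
(29, 29, 29, 23)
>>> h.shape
(7, 7)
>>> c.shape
(37, 37, 29)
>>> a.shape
(29, 37, 7)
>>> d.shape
(29, 37, 29)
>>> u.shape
(7, 7)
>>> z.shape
(29, 37, 37)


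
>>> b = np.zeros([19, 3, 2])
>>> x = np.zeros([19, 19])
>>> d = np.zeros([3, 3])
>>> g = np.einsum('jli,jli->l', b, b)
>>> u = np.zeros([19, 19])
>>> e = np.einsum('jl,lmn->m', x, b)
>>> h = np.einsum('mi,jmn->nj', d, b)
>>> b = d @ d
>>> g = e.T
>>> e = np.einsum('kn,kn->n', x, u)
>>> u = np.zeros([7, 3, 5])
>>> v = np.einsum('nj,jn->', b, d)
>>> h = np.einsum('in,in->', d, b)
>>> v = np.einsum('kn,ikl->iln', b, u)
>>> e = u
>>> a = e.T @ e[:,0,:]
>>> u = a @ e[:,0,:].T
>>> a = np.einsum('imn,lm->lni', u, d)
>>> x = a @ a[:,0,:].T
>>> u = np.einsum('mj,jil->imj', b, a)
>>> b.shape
(3, 3)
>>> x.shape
(3, 7, 3)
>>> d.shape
(3, 3)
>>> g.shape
(3,)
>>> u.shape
(7, 3, 3)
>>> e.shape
(7, 3, 5)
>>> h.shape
()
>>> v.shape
(7, 5, 3)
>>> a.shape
(3, 7, 5)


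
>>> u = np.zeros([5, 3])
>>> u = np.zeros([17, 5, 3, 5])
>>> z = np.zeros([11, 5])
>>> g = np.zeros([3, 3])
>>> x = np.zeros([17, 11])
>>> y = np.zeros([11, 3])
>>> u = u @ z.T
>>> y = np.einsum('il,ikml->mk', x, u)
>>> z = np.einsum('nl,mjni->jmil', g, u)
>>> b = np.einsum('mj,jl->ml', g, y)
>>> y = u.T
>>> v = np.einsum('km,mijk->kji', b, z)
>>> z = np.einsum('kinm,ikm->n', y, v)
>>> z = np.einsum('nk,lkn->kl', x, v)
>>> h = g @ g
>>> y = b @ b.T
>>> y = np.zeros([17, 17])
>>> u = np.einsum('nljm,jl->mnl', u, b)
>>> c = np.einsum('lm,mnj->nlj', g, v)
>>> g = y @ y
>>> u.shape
(11, 17, 5)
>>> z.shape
(11, 3)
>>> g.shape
(17, 17)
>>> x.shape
(17, 11)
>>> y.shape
(17, 17)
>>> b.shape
(3, 5)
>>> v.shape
(3, 11, 17)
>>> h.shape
(3, 3)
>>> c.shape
(11, 3, 17)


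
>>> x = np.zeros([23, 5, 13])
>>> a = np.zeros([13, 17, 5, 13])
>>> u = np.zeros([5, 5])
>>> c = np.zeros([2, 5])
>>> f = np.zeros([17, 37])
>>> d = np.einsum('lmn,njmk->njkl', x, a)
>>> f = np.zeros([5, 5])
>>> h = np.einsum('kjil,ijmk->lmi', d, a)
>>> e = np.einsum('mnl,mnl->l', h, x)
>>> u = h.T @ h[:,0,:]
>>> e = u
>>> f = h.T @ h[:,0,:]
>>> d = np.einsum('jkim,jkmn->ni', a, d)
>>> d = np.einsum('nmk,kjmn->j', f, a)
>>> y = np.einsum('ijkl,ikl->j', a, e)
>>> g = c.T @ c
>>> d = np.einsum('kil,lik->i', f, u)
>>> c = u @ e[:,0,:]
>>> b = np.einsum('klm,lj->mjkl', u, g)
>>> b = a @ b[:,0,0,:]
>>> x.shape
(23, 5, 13)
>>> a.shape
(13, 17, 5, 13)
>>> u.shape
(13, 5, 13)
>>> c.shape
(13, 5, 13)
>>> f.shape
(13, 5, 13)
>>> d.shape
(5,)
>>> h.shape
(23, 5, 13)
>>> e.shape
(13, 5, 13)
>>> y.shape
(17,)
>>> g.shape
(5, 5)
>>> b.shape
(13, 17, 5, 5)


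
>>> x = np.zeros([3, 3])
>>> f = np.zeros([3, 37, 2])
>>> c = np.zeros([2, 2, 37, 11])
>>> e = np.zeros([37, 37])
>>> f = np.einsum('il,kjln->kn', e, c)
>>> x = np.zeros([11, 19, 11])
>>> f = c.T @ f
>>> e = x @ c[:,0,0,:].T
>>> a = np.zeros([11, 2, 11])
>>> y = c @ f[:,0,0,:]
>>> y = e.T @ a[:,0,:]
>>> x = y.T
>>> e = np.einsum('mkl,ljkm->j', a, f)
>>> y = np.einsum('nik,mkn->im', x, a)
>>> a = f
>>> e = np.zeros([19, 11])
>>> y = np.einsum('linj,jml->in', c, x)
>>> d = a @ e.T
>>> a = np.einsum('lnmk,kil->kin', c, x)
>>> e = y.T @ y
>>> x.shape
(11, 19, 2)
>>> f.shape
(11, 37, 2, 11)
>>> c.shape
(2, 2, 37, 11)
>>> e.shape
(37, 37)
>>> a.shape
(11, 19, 2)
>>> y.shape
(2, 37)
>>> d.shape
(11, 37, 2, 19)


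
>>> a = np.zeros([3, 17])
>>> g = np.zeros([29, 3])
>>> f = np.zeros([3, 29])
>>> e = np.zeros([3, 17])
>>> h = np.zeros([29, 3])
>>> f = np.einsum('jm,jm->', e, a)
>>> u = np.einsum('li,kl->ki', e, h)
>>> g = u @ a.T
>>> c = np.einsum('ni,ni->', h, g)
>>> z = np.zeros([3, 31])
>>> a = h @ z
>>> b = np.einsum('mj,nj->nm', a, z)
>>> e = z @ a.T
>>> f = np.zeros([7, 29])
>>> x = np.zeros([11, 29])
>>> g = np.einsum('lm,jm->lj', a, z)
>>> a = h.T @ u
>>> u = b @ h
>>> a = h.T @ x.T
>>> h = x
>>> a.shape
(3, 11)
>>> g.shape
(29, 3)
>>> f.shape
(7, 29)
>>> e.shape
(3, 29)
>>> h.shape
(11, 29)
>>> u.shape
(3, 3)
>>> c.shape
()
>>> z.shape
(3, 31)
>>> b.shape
(3, 29)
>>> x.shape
(11, 29)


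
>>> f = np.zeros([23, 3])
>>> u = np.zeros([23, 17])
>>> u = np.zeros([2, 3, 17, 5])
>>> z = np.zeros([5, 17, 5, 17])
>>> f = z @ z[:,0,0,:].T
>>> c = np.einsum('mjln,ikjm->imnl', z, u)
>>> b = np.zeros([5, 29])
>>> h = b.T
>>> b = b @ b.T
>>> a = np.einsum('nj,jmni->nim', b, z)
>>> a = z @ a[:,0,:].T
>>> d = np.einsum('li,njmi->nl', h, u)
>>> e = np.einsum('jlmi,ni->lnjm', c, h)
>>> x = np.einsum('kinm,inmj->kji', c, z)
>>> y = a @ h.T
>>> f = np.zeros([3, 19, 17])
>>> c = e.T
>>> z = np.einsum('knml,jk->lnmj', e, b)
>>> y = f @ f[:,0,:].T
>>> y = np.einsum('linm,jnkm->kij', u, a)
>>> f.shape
(3, 19, 17)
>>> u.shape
(2, 3, 17, 5)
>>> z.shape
(17, 29, 2, 5)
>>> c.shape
(17, 2, 29, 5)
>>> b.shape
(5, 5)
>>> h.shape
(29, 5)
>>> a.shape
(5, 17, 5, 5)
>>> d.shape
(2, 29)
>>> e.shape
(5, 29, 2, 17)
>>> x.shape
(2, 17, 5)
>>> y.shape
(5, 3, 5)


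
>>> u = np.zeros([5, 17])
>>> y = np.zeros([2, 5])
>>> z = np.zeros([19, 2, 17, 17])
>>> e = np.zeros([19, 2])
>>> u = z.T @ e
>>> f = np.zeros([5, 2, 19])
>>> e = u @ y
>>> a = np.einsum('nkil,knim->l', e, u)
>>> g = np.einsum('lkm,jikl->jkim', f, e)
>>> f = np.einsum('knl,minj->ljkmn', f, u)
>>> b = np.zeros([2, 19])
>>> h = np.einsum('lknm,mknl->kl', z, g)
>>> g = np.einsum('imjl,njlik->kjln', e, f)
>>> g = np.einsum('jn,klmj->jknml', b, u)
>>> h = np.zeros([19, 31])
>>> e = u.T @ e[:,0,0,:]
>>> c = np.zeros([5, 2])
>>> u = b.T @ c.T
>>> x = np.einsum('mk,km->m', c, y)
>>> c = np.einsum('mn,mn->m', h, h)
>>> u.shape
(19, 5)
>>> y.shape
(2, 5)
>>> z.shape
(19, 2, 17, 17)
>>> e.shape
(2, 2, 17, 5)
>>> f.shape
(19, 2, 5, 17, 2)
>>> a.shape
(5,)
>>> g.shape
(2, 17, 19, 2, 17)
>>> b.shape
(2, 19)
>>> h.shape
(19, 31)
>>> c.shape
(19,)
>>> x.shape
(5,)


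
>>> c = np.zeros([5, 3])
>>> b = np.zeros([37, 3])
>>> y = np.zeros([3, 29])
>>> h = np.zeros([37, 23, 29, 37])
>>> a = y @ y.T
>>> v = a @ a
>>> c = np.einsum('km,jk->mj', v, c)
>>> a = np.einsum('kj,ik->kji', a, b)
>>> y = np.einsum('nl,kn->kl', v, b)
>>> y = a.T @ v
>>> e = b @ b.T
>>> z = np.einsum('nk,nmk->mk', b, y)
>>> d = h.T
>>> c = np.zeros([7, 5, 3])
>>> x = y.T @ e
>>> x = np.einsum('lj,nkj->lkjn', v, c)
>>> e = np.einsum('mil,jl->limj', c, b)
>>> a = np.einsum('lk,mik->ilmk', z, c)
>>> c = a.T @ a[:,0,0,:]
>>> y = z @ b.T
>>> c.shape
(3, 7, 3, 3)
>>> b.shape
(37, 3)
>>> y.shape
(3, 37)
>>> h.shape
(37, 23, 29, 37)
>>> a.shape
(5, 3, 7, 3)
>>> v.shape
(3, 3)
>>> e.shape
(3, 5, 7, 37)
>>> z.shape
(3, 3)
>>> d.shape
(37, 29, 23, 37)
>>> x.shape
(3, 5, 3, 7)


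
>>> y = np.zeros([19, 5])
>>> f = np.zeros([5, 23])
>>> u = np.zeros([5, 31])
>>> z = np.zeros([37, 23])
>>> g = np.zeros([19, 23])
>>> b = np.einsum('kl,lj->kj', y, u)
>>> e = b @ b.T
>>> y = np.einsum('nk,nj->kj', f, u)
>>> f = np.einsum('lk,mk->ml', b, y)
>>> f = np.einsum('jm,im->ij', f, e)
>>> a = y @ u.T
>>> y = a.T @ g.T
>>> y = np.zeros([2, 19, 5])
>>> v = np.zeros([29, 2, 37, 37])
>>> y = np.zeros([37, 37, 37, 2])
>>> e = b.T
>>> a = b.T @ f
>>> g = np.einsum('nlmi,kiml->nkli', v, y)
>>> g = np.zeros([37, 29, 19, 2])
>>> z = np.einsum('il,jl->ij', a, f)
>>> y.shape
(37, 37, 37, 2)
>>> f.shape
(19, 23)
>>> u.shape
(5, 31)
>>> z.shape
(31, 19)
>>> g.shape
(37, 29, 19, 2)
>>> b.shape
(19, 31)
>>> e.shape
(31, 19)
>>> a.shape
(31, 23)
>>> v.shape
(29, 2, 37, 37)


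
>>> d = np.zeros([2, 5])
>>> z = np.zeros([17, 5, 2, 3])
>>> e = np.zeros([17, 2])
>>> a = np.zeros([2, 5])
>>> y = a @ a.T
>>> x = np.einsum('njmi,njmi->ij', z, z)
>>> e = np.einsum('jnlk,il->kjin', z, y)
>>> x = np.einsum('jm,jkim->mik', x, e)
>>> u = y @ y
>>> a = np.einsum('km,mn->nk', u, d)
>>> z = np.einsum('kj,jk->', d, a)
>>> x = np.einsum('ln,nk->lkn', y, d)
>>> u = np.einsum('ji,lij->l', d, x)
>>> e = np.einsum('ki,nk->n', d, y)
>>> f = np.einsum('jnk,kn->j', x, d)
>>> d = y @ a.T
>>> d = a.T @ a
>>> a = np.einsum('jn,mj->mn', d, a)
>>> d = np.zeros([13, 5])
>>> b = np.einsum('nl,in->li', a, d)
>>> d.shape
(13, 5)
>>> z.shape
()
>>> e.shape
(2,)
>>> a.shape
(5, 2)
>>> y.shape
(2, 2)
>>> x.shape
(2, 5, 2)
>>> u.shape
(2,)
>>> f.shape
(2,)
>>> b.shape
(2, 13)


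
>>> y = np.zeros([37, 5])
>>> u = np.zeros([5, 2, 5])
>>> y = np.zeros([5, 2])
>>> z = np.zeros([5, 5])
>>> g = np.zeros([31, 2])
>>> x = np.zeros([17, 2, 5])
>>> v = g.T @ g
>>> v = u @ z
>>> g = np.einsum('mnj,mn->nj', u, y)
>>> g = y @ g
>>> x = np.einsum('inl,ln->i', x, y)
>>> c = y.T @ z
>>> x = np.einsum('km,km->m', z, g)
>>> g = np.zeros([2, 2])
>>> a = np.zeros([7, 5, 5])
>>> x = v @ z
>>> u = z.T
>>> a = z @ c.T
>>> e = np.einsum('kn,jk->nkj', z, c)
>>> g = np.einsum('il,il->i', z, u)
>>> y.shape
(5, 2)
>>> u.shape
(5, 5)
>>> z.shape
(5, 5)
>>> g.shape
(5,)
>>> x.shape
(5, 2, 5)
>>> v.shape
(5, 2, 5)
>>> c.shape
(2, 5)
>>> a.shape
(5, 2)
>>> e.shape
(5, 5, 2)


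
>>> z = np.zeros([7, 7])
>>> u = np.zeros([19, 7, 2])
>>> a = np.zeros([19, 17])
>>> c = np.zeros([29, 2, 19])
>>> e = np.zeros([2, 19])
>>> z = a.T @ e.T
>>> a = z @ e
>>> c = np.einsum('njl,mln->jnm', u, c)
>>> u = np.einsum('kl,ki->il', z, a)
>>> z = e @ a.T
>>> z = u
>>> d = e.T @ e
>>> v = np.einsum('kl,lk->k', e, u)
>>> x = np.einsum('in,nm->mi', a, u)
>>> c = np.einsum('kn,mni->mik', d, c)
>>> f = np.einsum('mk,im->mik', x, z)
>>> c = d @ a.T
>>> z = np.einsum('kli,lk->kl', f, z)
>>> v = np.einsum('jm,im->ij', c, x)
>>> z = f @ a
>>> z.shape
(2, 19, 19)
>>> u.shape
(19, 2)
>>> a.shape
(17, 19)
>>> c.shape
(19, 17)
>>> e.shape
(2, 19)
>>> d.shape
(19, 19)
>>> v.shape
(2, 19)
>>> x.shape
(2, 17)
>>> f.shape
(2, 19, 17)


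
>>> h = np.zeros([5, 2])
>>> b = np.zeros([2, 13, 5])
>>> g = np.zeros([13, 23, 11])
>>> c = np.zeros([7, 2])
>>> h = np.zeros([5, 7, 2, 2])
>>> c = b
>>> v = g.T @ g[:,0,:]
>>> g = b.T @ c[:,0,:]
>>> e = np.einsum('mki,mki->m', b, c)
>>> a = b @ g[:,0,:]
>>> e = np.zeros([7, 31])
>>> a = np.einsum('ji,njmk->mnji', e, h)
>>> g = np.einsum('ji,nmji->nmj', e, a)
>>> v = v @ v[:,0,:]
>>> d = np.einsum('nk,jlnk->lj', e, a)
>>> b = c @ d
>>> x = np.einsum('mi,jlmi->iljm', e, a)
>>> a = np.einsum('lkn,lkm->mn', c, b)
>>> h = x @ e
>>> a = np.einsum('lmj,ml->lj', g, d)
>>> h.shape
(31, 5, 2, 31)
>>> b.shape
(2, 13, 2)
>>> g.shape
(2, 5, 7)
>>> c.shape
(2, 13, 5)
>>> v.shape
(11, 23, 11)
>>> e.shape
(7, 31)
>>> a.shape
(2, 7)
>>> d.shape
(5, 2)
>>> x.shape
(31, 5, 2, 7)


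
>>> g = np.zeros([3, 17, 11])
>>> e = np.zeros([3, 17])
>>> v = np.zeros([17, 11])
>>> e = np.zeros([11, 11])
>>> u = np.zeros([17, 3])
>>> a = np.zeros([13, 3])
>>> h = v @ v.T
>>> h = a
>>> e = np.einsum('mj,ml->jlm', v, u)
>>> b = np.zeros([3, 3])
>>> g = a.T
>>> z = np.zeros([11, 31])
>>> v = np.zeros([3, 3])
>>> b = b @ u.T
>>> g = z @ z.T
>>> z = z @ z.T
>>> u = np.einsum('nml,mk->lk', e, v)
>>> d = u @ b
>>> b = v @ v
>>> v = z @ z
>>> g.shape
(11, 11)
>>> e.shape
(11, 3, 17)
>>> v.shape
(11, 11)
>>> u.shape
(17, 3)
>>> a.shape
(13, 3)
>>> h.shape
(13, 3)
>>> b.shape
(3, 3)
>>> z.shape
(11, 11)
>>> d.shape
(17, 17)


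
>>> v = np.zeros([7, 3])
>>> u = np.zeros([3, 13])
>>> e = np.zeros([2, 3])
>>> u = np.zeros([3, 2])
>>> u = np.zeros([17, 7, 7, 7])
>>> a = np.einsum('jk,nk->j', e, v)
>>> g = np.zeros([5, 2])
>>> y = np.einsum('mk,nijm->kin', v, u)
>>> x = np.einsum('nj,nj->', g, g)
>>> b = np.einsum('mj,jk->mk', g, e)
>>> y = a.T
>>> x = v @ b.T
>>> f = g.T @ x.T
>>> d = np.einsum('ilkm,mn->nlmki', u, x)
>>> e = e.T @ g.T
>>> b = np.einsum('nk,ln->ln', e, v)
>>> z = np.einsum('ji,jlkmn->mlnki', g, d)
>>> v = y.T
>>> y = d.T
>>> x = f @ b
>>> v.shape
(2,)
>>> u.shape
(17, 7, 7, 7)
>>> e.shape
(3, 5)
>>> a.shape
(2,)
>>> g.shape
(5, 2)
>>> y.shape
(17, 7, 7, 7, 5)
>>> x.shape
(2, 3)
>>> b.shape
(7, 3)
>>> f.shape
(2, 7)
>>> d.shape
(5, 7, 7, 7, 17)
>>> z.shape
(7, 7, 17, 7, 2)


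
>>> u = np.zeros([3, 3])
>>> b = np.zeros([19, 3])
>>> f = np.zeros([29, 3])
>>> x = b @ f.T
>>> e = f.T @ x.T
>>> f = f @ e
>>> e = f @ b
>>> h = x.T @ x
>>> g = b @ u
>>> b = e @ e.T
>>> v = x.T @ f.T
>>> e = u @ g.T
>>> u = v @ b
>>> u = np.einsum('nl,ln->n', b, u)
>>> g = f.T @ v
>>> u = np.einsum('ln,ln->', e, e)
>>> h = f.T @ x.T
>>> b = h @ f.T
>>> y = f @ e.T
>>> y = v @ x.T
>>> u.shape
()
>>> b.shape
(19, 29)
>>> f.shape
(29, 19)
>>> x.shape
(19, 29)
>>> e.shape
(3, 19)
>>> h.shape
(19, 19)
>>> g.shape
(19, 29)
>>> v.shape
(29, 29)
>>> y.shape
(29, 19)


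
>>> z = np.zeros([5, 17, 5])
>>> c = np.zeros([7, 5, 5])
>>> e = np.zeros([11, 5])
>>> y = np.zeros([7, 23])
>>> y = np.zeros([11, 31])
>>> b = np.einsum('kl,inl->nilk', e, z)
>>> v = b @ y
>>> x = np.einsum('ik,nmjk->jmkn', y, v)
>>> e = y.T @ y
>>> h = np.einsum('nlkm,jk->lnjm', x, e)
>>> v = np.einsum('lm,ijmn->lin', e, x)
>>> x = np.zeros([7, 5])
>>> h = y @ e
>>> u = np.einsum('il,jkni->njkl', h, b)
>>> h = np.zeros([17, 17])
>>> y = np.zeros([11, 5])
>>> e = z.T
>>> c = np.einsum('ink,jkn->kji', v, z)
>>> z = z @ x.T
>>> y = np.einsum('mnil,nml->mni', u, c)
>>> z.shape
(5, 17, 7)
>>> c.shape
(17, 5, 31)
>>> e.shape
(5, 17, 5)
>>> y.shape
(5, 17, 5)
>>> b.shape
(17, 5, 5, 11)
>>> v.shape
(31, 5, 17)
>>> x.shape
(7, 5)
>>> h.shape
(17, 17)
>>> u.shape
(5, 17, 5, 31)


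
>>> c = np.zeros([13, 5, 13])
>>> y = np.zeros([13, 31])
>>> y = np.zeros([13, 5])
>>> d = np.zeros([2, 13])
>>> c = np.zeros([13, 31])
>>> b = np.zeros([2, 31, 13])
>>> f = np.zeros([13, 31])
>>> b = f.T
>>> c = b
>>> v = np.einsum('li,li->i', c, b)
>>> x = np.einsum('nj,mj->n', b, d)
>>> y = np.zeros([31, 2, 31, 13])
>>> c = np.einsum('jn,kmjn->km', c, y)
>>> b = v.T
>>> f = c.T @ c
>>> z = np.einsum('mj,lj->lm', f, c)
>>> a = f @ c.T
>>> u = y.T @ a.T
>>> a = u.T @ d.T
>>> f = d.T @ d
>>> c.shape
(31, 2)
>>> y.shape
(31, 2, 31, 13)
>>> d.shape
(2, 13)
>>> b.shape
(13,)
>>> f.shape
(13, 13)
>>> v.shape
(13,)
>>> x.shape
(31,)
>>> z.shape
(31, 2)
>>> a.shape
(2, 2, 31, 2)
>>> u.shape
(13, 31, 2, 2)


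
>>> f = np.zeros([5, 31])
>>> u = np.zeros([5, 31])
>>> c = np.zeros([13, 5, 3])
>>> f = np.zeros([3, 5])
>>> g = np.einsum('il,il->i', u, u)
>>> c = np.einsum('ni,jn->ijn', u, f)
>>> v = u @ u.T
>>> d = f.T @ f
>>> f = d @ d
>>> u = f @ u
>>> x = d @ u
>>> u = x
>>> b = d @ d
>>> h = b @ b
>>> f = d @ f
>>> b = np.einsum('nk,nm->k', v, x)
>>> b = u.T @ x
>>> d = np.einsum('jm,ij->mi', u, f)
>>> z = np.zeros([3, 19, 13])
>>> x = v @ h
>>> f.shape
(5, 5)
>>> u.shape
(5, 31)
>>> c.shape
(31, 3, 5)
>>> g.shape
(5,)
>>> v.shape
(5, 5)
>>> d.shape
(31, 5)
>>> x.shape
(5, 5)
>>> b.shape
(31, 31)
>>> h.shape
(5, 5)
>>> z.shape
(3, 19, 13)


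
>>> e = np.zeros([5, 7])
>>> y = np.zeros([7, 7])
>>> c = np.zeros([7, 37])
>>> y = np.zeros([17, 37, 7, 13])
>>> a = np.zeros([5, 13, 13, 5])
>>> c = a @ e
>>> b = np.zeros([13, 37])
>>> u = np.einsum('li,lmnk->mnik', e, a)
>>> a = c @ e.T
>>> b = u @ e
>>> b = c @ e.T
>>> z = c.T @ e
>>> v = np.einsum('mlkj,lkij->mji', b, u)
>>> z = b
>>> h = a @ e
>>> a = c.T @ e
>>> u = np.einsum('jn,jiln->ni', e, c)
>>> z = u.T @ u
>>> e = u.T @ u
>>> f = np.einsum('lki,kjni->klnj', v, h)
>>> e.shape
(13, 13)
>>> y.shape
(17, 37, 7, 13)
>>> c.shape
(5, 13, 13, 7)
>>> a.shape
(7, 13, 13, 7)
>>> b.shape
(5, 13, 13, 5)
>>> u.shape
(7, 13)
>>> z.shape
(13, 13)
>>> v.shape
(5, 5, 7)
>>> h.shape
(5, 13, 13, 7)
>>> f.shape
(5, 5, 13, 13)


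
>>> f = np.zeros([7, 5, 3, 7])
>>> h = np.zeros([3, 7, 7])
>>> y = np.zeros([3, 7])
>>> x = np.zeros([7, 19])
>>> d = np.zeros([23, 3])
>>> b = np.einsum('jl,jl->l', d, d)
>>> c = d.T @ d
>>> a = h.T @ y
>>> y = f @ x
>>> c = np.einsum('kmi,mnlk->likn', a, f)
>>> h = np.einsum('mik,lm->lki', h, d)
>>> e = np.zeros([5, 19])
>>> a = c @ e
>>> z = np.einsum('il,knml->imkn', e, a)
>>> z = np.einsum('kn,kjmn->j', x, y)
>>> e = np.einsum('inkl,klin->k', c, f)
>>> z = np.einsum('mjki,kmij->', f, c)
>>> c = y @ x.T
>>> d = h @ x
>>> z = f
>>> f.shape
(7, 5, 3, 7)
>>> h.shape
(23, 7, 7)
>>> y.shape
(7, 5, 3, 19)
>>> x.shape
(7, 19)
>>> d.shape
(23, 7, 19)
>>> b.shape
(3,)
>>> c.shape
(7, 5, 3, 7)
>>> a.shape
(3, 7, 7, 19)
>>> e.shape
(7,)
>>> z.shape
(7, 5, 3, 7)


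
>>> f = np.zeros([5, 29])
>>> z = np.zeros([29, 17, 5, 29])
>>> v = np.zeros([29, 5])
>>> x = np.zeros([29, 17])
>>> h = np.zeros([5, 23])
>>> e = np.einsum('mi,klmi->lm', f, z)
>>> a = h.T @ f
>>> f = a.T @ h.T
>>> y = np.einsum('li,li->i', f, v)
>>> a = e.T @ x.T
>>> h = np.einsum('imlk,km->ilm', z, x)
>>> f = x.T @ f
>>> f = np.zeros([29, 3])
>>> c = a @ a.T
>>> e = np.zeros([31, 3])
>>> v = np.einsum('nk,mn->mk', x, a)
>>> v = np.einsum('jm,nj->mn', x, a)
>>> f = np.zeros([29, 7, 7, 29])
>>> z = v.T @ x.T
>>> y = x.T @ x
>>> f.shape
(29, 7, 7, 29)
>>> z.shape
(5, 29)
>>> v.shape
(17, 5)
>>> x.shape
(29, 17)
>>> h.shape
(29, 5, 17)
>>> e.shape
(31, 3)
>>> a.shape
(5, 29)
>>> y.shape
(17, 17)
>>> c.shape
(5, 5)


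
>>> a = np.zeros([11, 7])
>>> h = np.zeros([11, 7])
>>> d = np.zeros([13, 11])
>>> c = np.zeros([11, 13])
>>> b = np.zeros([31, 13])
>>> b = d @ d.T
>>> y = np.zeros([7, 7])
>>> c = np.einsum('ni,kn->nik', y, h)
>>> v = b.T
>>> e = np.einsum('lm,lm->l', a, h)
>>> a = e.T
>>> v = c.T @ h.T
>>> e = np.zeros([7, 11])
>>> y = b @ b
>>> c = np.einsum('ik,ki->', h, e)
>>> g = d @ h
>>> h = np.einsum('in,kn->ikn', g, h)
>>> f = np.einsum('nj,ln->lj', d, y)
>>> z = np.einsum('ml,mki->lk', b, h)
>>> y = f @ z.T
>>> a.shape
(11,)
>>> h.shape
(13, 11, 7)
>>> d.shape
(13, 11)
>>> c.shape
()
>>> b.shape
(13, 13)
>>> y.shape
(13, 13)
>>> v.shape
(11, 7, 11)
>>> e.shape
(7, 11)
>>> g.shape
(13, 7)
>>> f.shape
(13, 11)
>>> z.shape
(13, 11)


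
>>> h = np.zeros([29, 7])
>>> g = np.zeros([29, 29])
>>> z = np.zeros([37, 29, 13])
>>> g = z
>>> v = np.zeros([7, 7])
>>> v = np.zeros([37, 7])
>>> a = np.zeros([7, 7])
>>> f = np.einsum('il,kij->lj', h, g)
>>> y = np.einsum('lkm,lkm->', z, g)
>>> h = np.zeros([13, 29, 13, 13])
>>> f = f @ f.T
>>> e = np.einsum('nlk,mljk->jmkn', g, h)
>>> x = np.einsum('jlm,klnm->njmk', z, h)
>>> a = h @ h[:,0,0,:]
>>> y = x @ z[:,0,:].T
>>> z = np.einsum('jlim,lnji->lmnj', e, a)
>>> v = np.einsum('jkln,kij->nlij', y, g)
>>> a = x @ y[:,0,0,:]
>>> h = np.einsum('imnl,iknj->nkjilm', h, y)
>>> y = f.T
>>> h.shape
(13, 37, 37, 13, 13, 29)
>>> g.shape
(37, 29, 13)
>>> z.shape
(13, 37, 29, 13)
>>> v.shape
(37, 13, 29, 13)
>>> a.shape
(13, 37, 13, 37)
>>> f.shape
(7, 7)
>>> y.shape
(7, 7)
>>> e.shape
(13, 13, 13, 37)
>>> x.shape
(13, 37, 13, 13)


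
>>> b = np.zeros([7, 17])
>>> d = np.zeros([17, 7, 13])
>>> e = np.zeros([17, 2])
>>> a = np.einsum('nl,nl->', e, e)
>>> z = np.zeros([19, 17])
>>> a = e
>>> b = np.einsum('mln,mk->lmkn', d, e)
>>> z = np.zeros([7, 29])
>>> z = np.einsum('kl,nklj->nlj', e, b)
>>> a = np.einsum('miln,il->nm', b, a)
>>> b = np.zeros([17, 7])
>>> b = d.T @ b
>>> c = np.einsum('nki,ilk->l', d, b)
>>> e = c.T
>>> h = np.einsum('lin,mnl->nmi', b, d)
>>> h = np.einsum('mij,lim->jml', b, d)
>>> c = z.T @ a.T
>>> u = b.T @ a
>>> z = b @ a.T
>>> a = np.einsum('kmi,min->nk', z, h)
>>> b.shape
(13, 7, 7)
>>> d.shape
(17, 7, 13)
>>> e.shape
(7,)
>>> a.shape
(17, 13)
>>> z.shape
(13, 7, 13)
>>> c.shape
(13, 2, 13)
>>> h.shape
(7, 13, 17)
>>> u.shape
(7, 7, 7)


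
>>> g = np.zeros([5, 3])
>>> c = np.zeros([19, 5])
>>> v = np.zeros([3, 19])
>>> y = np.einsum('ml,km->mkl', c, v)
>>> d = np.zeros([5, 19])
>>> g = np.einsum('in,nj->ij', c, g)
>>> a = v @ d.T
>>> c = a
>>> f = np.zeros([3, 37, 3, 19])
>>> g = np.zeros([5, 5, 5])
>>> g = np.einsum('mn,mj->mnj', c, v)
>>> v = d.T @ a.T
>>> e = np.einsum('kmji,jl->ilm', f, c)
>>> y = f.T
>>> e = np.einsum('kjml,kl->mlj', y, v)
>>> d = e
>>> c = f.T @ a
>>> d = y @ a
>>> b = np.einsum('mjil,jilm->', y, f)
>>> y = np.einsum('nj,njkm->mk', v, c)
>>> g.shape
(3, 5, 19)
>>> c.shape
(19, 3, 37, 5)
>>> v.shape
(19, 3)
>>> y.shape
(5, 37)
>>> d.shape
(19, 3, 37, 5)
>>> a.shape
(3, 5)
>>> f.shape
(3, 37, 3, 19)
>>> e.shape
(37, 3, 3)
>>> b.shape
()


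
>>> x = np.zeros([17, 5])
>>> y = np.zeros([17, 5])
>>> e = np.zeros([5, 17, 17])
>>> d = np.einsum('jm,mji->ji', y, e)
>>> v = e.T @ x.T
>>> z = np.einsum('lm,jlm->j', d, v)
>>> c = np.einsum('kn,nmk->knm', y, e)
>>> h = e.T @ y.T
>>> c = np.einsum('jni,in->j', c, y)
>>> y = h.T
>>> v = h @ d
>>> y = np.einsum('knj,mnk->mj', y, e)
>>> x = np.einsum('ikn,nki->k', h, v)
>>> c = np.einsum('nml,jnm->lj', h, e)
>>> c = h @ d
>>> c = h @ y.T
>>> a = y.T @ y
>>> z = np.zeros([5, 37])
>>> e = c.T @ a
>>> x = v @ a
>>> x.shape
(17, 17, 17)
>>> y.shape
(5, 17)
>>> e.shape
(5, 17, 17)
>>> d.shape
(17, 17)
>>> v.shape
(17, 17, 17)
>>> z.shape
(5, 37)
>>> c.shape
(17, 17, 5)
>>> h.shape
(17, 17, 17)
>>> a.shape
(17, 17)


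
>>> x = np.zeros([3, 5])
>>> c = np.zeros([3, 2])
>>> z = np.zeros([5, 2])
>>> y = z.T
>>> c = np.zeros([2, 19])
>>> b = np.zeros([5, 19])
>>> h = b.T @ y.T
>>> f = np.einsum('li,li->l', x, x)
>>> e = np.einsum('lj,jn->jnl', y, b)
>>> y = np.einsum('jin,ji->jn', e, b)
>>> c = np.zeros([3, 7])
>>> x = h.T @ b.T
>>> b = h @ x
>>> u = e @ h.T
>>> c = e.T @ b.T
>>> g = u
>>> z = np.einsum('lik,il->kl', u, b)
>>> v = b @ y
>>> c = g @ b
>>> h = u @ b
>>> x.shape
(2, 5)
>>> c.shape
(5, 19, 5)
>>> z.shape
(19, 5)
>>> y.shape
(5, 2)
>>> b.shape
(19, 5)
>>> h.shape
(5, 19, 5)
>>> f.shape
(3,)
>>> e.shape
(5, 19, 2)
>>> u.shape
(5, 19, 19)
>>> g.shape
(5, 19, 19)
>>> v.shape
(19, 2)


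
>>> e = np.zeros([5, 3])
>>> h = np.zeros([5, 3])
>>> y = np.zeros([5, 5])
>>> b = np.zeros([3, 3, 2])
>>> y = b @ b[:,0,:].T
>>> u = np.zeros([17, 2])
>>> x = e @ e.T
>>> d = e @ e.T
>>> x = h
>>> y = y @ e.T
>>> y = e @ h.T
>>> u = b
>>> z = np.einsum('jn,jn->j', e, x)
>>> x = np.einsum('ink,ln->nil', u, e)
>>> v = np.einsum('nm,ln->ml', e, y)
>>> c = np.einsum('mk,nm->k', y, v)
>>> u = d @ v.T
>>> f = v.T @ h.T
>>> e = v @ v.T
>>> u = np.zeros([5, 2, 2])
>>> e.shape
(3, 3)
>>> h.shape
(5, 3)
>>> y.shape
(5, 5)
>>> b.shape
(3, 3, 2)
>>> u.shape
(5, 2, 2)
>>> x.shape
(3, 3, 5)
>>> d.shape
(5, 5)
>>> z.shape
(5,)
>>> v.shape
(3, 5)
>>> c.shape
(5,)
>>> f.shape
(5, 5)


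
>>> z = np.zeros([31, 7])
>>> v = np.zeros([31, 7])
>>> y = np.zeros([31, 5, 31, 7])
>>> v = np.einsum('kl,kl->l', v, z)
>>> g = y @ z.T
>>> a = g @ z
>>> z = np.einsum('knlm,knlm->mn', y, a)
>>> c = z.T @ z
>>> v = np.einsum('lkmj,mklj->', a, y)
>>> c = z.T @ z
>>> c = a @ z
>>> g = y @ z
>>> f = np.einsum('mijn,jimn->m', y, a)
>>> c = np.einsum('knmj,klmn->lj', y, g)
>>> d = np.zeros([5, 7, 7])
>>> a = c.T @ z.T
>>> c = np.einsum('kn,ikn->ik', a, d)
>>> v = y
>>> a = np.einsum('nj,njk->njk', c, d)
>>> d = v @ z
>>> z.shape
(7, 5)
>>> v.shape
(31, 5, 31, 7)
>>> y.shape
(31, 5, 31, 7)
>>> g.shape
(31, 5, 31, 5)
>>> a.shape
(5, 7, 7)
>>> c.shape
(5, 7)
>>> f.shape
(31,)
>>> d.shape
(31, 5, 31, 5)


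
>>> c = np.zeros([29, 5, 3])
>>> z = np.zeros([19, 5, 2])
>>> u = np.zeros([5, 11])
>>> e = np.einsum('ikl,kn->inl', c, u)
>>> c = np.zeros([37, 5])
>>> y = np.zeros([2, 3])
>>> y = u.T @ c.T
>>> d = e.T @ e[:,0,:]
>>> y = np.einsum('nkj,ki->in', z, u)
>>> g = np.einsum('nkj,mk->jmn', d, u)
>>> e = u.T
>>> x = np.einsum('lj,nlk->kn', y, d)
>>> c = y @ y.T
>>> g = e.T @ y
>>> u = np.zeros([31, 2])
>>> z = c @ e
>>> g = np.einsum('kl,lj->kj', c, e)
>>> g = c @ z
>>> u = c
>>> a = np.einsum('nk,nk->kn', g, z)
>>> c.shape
(11, 11)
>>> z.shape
(11, 5)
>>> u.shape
(11, 11)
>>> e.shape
(11, 5)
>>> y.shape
(11, 19)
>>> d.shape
(3, 11, 3)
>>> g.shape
(11, 5)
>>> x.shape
(3, 3)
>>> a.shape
(5, 11)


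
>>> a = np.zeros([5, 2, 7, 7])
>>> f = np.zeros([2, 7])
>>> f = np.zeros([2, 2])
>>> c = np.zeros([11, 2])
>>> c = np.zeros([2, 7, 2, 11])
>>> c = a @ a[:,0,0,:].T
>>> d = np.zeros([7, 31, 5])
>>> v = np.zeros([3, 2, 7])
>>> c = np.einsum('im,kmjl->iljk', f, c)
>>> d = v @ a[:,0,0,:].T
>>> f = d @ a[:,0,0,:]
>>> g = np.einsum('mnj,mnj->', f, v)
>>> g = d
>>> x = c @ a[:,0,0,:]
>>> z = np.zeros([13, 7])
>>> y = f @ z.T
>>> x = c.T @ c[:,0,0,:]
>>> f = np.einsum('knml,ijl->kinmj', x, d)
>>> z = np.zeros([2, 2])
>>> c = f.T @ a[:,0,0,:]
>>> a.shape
(5, 2, 7, 7)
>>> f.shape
(5, 3, 7, 5, 2)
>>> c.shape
(2, 5, 7, 3, 7)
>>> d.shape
(3, 2, 5)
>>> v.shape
(3, 2, 7)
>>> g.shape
(3, 2, 5)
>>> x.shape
(5, 7, 5, 5)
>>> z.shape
(2, 2)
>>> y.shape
(3, 2, 13)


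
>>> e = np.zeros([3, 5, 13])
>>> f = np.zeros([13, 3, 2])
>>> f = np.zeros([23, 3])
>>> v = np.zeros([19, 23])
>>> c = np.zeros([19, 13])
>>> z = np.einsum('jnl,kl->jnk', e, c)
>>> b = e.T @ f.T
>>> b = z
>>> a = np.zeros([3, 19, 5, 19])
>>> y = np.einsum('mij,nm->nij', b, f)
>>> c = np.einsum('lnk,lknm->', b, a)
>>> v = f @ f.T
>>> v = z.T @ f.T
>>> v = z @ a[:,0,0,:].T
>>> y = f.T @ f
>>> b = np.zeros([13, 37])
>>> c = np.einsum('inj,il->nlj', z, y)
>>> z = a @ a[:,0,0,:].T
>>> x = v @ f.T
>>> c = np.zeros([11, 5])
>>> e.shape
(3, 5, 13)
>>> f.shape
(23, 3)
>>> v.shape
(3, 5, 3)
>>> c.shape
(11, 5)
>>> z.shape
(3, 19, 5, 3)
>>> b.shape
(13, 37)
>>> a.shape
(3, 19, 5, 19)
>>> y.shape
(3, 3)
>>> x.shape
(3, 5, 23)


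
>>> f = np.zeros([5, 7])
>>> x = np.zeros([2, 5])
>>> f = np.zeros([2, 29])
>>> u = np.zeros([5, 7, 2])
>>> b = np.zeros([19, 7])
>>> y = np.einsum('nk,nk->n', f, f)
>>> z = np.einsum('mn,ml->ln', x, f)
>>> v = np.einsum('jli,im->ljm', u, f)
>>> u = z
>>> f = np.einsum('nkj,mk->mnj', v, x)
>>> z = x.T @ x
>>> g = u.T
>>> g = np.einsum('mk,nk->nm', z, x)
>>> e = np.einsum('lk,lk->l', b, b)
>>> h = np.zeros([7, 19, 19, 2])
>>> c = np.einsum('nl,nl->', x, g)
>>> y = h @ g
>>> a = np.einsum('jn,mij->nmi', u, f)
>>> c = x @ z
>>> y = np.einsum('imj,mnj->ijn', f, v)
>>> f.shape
(2, 7, 29)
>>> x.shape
(2, 5)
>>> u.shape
(29, 5)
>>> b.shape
(19, 7)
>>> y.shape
(2, 29, 5)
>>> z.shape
(5, 5)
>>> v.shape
(7, 5, 29)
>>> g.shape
(2, 5)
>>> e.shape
(19,)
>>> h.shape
(7, 19, 19, 2)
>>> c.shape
(2, 5)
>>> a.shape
(5, 2, 7)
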